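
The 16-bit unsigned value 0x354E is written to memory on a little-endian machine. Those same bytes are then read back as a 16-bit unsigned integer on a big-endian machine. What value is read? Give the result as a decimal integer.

Stored little-endian, the bytes at ascending addresses are 4E 35.
Read back as big-endian, the last byte is least significant, giving 0x4E35.
0x4E35 = 20021.

20021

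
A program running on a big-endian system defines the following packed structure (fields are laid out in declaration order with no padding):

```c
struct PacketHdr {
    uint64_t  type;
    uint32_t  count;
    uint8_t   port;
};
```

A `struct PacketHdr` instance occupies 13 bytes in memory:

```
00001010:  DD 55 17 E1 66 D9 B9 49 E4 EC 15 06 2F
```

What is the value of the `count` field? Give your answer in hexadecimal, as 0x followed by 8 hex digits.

`count` follows `type` (8 bytes), so it starts at byte offset 8 and occupies 4 bytes.
Bytes at offsets 8..11: E4 EC 15 06.
In big-endian order the high byte comes first in memory.
The bytes are already most-significant first: 0xE4EC1506.

0xE4EC1506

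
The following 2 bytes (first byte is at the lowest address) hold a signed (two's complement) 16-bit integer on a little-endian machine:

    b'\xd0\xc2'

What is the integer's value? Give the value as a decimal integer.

In little-endian order the low byte comes first in memory.
Reassemble most-significant byte first: C2 D0 → 0xC2D0.
Top bit is set, so as a signed 16-bit value this is 0xC2D0 − 2^16 = -15664.

-15664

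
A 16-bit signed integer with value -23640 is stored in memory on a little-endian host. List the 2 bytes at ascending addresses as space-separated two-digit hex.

Two's complement of -23640 in 16 bits: 23640 = 0x5C58; invert → 0xA3A7; add 1 → 0xA3A8.
Split into bytes (most-significant first): A3 A8.
Little-endian: lowest address holds the least-significant byte.
So at ascending addresses the bytes are A8 A3.

A8 A3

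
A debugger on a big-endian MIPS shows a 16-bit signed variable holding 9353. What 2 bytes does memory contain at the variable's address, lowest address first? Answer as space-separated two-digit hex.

24 89

9353 in hexadecimal, padded to 16 bits, is 0x2489.
Split into bytes (most-significant first): 24 89.
Big-endian: lowest address holds the most-significant byte.
So the memory order matches the most-significant-first order: 24 89.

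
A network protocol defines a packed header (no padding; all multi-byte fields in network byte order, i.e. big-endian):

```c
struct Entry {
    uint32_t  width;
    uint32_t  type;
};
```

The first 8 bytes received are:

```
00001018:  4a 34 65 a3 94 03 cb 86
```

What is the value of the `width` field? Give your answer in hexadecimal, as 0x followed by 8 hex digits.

`width` is the first field, at byte offset 0, occupying 4 bytes.
Bytes at offsets 0..3: 4A 34 65 A3.
Big-endian: lowest address holds the most-significant byte.
The bytes are already most-significant first: 0x4A3465A3.

0x4A3465A3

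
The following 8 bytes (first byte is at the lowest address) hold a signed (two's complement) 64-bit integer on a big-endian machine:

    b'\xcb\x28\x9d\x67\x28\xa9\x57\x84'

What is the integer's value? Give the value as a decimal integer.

-3807620418552375420

Big-endian stores the most-significant byte at the lowest address.
The bytes are already most-significant first: 0xCB289D6728A95784.
Top bit is set, so as a signed 64-bit value this is 0xCB289D6728A95784 − 2^64 = -3807620418552375420.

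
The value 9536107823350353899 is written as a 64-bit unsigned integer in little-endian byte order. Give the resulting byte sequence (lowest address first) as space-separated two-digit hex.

EB 0F 9F 76 8A 0F 57 84

9536107823350353899 in hexadecimal, padded to 64 bits, is 0x84570F8A769F0FEB.
Split into bytes (most-significant first): 84 57 0F 8A 76 9F 0F EB.
Little-endian: lowest address holds the least-significant byte.
So at ascending addresses the bytes are EB 0F 9F 76 8A 0F 57 84.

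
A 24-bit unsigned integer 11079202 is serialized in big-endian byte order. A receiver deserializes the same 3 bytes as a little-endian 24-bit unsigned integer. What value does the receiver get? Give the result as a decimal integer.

11079202 in 24-bit hexadecimal is 0xA90E22.
Stored big-endian, the bytes at ascending addresses are A9 0E 22.
Read back as little-endian, the first byte is least significant, giving 0x220EA9.
0x220EA9 = 2231977.

2231977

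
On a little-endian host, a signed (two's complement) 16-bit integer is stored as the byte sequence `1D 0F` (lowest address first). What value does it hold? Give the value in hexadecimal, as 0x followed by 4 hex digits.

Little-endian stores the least-significant byte at the lowest address.
Reassemble most-significant byte first: 0F 1D → 0x0F1D.

0x0F1D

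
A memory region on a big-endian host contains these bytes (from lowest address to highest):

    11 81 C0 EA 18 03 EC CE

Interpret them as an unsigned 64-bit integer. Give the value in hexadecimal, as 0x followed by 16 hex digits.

0x1181C0EA1803ECCE

Big-endian: lowest address holds the most-significant byte.
The bytes are already most-significant first: 0x1181C0EA1803ECCE.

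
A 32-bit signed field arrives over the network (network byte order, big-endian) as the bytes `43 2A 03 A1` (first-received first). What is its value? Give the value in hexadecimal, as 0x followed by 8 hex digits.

In big-endian order the high byte comes first in memory.
The bytes are already most-significant first: 0x432A03A1.

0x432A03A1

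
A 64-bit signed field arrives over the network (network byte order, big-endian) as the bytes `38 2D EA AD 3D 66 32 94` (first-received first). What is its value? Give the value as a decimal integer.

4048149669856293524

In big-endian order the high byte comes first in memory.
The bytes are already most-significant first: 0x382DEAAD3D663294.
0x382DEAAD3D663294 = 4048149669856293524.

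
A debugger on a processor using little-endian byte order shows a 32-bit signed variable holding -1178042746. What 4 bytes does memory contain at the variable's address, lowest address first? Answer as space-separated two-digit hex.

86 7E C8 B9

Two's complement of -1178042746 in 32 bits: 1178042746 = 0x4637817A; invert → 0xB9C87E85; add 1 → 0xB9C87E86.
Split into bytes (most-significant first): B9 C8 7E 86.
In little-endian order the low byte comes first in memory.
So at ascending addresses the bytes are 86 7E C8 B9.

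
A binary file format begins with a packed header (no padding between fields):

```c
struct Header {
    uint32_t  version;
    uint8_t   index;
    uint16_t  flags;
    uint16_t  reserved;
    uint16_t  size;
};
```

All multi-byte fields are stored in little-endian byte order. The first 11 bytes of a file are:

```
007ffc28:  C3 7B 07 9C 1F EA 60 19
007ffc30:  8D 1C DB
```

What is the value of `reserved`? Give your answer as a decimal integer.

36121

`reserved` follows `version` (4 B), `index` (1 B), `flags` (2 B), so it starts at offset 4 + 1 + 2 = 7 and occupies 2 bytes.
Bytes at offsets 7..8: 19 8D.
Little-endian: lowest address holds the least-significant byte.
Reassemble most-significant byte first: 8D 19 → 0x8D19.
0x8D19 = 36121.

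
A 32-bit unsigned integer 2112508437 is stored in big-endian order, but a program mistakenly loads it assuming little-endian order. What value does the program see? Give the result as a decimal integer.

357755517

2112508437 in 32-bit hexadecimal is 0x7DEA5215.
Stored big-endian, the bytes at ascending addresses are 7D EA 52 15.
Read back as little-endian, the first byte is least significant, giving 0x1552EA7D.
0x1552EA7D = 357755517.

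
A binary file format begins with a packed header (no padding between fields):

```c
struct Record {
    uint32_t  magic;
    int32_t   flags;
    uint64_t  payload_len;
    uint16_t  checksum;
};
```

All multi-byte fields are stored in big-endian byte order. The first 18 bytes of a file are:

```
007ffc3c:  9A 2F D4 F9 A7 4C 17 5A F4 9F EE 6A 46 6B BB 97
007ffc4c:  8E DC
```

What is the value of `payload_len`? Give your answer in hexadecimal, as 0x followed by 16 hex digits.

`payload_len` follows `magic` (4 B), `flags` (4 B), so it starts at offset 4 + 4 = 8 and occupies 8 bytes.
Bytes at offsets 8..15: F4 9F EE 6A 46 6B BB 97.
Big-endian stores the most-significant byte at the lowest address.
The bytes are already most-significant first: 0xF49FEE6A466BBB97.

0xF49FEE6A466BBB97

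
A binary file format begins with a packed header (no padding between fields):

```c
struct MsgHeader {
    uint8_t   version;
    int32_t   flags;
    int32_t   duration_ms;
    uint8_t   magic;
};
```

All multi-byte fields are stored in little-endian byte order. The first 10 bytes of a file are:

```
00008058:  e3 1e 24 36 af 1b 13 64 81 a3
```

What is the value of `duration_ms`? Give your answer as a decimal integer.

-2124147941

`duration_ms` follows `version` (1 B), `flags` (4 B), so it starts at offset 1 + 4 = 5 and occupies 4 bytes.
Bytes at offsets 5..8: 1B 13 64 81.
In little-endian order the low byte comes first in memory.
Reassemble most-significant byte first: 81 64 13 1B → 0x8164131B.
Top bit is set, so as a signed 32-bit value this is 0x8164131B − 2^32 = -2124147941.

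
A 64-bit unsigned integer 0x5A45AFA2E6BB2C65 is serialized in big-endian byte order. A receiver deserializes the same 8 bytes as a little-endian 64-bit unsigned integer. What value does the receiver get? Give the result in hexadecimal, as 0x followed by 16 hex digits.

Stored big-endian, the bytes at ascending addresses are 5A 45 AF A2 E6 BB 2C 65.
Read back as little-endian, the first byte is least significant, giving 0x652CBBE6A2AF455A.

0x652CBBE6A2AF455A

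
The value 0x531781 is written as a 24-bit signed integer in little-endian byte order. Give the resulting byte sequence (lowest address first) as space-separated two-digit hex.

81 17 53

Split into bytes (most-significant first): 53 17 81.
Little-endian stores the least-significant byte at the lowest address.
So at ascending addresses the bytes are 81 17 53.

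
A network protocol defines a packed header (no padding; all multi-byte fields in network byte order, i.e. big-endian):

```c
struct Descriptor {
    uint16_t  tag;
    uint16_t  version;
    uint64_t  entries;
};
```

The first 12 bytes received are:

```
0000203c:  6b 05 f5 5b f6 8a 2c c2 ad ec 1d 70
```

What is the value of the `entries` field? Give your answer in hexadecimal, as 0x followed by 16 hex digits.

0xF68A2CC2ADEC1D70

`entries` follows `tag` (2 B), `version` (2 B), so it starts at offset 2 + 2 = 4 and occupies 8 bytes.
Bytes at offsets 4..11: F6 8A 2C C2 AD EC 1D 70.
Big-endian stores the most-significant byte at the lowest address.
The bytes are already most-significant first: 0xF68A2CC2ADEC1D70.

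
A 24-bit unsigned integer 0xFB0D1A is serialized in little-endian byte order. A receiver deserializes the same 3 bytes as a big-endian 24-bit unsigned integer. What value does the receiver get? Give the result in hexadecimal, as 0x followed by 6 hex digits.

0x1A0DFB

Stored little-endian, the bytes at ascending addresses are 1A 0D FB.
Read back as big-endian, the last byte is least significant, giving 0x1A0DFB.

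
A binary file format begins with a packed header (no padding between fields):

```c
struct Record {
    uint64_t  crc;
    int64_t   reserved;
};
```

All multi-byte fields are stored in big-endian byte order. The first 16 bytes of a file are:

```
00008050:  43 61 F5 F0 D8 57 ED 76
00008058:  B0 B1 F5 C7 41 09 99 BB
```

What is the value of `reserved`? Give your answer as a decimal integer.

`reserved` follows `crc` (8 bytes), so it starts at byte offset 8 and occupies 8 bytes.
Bytes at offsets 8..15: B0 B1 F5 C7 41 09 99 BB.
In big-endian order the high byte comes first in memory.
The bytes are already most-significant first: 0xB0B1F5C7410999BB.
Top bit is set, so as a signed 64-bit value this is 0xB0B1F5C7410999BB − 2^64 = -5714516216018003525.

-5714516216018003525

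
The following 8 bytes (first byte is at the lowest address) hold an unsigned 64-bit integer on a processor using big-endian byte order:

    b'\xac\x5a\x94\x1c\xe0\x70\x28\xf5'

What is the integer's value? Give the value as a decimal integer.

12419401774173006069

Big-endian: lowest address holds the most-significant byte.
The bytes are already most-significant first: 0xAC5A941CE07028F5.
0xAC5A941CE07028F5 = 12419401774173006069.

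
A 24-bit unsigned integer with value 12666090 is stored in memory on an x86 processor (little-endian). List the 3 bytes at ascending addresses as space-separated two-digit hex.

EA 44 C1

12666090 in hexadecimal, padded to 24 bits, is 0xC144EA.
Split into bytes (most-significant first): C1 44 EA.
Little-endian stores the least-significant byte at the lowest address.
So at ascending addresses the bytes are EA 44 C1.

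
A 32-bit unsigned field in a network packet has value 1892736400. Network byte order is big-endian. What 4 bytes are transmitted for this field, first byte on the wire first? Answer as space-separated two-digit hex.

1892736400 in hexadecimal, padded to 32 bits, is 0x70D0DD90.
Split into bytes (most-significant first): 70 D0 DD 90.
Big-endian: lowest address holds the most-significant byte.
So the memory order matches the most-significant-first order: 70 D0 DD 90.

70 D0 DD 90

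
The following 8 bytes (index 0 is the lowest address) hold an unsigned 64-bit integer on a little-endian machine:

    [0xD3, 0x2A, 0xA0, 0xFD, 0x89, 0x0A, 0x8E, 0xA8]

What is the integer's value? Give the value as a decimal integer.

Little-endian stores the least-significant byte at the lowest address.
Reassemble most-significant byte first: A8 8E 0A 89 FD A0 2A D3 → 0xA88E0A89FDA02AD3.
0xA88E0A89FDA02AD3 = 12145656832846736083.

12145656832846736083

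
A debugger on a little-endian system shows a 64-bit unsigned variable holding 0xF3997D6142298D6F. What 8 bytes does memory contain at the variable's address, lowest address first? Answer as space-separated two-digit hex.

6F 8D 29 42 61 7D 99 F3

Split into bytes (most-significant first): F3 99 7D 61 42 29 8D 6F.
In little-endian order the low byte comes first in memory.
So at ascending addresses the bytes are 6F 8D 29 42 61 7D 99 F3.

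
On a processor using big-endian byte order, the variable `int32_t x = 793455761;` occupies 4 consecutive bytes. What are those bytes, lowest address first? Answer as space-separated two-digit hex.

2F 4B 2C 91

793455761 in hexadecimal, padded to 32 bits, is 0x2F4B2C91.
Split into bytes (most-significant first): 2F 4B 2C 91.
Big-endian: lowest address holds the most-significant byte.
So the memory order matches the most-significant-first order: 2F 4B 2C 91.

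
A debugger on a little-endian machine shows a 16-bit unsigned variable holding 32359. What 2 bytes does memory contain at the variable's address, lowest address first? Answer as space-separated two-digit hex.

32359 in hexadecimal, padded to 16 bits, is 0x7E67.
Split into bytes (most-significant first): 7E 67.
Little-endian stores the least-significant byte at the lowest address.
So at ascending addresses the bytes are 67 7E.

67 7E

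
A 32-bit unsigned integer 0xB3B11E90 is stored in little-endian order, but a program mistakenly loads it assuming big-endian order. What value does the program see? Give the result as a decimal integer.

2417930675

Stored little-endian, the bytes at ascending addresses are 90 1E B1 B3.
Read back as big-endian, the last byte is least significant, giving 0x901EB1B3.
0x901EB1B3 = 2417930675.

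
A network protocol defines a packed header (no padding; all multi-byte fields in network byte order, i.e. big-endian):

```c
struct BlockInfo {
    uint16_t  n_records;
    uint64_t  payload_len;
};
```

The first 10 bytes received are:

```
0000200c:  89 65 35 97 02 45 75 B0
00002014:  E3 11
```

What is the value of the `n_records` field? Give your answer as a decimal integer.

35173

`n_records` is the first field, at byte offset 0, occupying 2 bytes.
Bytes at offsets 0..1: 89 65.
Big-endian stores the most-significant byte at the lowest address.
The bytes are already most-significant first: 0x8965.
0x8965 = 35173.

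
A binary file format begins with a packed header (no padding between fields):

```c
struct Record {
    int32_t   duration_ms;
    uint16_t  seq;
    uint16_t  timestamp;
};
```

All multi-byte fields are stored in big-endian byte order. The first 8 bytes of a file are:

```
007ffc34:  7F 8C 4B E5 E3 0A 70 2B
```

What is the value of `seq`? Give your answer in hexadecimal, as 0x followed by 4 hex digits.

`seq` follows `duration_ms` (4 bytes), so it starts at byte offset 4 and occupies 2 bytes.
Bytes at offsets 4..5: E3 0A.
In big-endian order the high byte comes first in memory.
The bytes are already most-significant first: 0xE30A.

0xE30A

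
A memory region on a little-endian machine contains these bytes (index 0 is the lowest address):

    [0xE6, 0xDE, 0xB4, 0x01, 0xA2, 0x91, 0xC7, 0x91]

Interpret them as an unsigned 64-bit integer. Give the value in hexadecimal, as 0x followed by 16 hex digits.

Little-endian stores the least-significant byte at the lowest address.
Reassemble most-significant byte first: 91 C7 91 A2 01 B4 DE E6 → 0x91C791A201B4DEE6.

0x91C791A201B4DEE6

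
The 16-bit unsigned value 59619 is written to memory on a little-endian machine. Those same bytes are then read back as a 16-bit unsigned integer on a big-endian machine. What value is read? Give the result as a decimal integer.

59619 in 16-bit hexadecimal is 0xE8E3.
Stored little-endian, the bytes at ascending addresses are E3 E8.
Read back as big-endian, the last byte is least significant, giving 0xE3E8.
0xE3E8 = 58344.

58344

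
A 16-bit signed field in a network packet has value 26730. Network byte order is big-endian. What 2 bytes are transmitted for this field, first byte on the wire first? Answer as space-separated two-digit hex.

26730 in hexadecimal, padded to 16 bits, is 0x686A.
Split into bytes (most-significant first): 68 6A.
Big-endian: lowest address holds the most-significant byte.
So the memory order matches the most-significant-first order: 68 6A.

68 6A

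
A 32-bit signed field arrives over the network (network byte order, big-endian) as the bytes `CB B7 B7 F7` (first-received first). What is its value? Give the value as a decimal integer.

-877152265

In big-endian order the high byte comes first in memory.
The bytes are already most-significant first: 0xCBB7B7F7.
Top bit is set, so as a signed 32-bit value this is 0xCBB7B7F7 − 2^32 = -877152265.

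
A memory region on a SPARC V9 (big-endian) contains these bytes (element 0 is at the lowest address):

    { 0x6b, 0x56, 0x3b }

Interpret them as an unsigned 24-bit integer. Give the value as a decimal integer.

Big-endian stores the most-significant byte at the lowest address.
The bytes are already most-significant first: 0x6B563B.
0x6B563B = 7034427.

7034427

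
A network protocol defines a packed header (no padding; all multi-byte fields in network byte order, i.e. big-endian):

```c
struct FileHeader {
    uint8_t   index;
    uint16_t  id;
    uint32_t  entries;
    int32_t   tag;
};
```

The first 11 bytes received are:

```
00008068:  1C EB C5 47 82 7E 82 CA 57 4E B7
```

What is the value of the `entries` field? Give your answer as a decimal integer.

1199734402

`entries` follows `index` (1 B), `id` (2 B), so it starts at offset 1 + 2 = 3 and occupies 4 bytes.
Bytes at offsets 3..6: 47 82 7E 82.
Big-endian: lowest address holds the most-significant byte.
The bytes are already most-significant first: 0x47827E82.
0x47827E82 = 1199734402.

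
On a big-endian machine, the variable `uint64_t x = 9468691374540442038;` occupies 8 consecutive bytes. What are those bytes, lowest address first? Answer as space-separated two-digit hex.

83 67 8C A3 4B 49 C9 B6

9468691374540442038 in hexadecimal, padded to 64 bits, is 0x83678CA34B49C9B6.
Split into bytes (most-significant first): 83 67 8C A3 4B 49 C9 B6.
Big-endian stores the most-significant byte at the lowest address.
So the memory order matches the most-significant-first order: 83 67 8C A3 4B 49 C9 B6.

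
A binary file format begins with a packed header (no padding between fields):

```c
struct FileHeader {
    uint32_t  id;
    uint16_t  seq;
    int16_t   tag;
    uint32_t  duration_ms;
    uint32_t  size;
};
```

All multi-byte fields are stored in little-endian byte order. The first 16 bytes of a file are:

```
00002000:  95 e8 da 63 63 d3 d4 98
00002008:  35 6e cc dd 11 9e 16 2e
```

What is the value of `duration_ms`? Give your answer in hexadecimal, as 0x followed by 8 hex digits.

0xDDCC6E35

`duration_ms` follows `id` (4 B), `seq` (2 B), `tag` (2 B), so it starts at offset 4 + 2 + 2 = 8 and occupies 4 bytes.
Bytes at offsets 8..11: 35 6E CC DD.
Little-endian stores the least-significant byte at the lowest address.
Reassemble most-significant byte first: DD CC 6E 35 → 0xDDCC6E35.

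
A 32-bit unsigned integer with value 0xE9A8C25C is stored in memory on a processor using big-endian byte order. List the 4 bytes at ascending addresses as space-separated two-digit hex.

E9 A8 C2 5C

Split into bytes (most-significant first): E9 A8 C2 5C.
Big-endian stores the most-significant byte at the lowest address.
So the memory order matches the most-significant-first order: E9 A8 C2 5C.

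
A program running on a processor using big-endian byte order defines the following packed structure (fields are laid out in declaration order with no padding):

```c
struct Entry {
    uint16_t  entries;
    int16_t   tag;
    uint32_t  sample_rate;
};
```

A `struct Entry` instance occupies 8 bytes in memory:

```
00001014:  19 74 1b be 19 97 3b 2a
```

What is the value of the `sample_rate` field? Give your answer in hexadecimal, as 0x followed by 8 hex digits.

`sample_rate` follows `entries` (2 B), `tag` (2 B), so it starts at offset 2 + 2 = 4 and occupies 4 bytes.
Bytes at offsets 4..7: 19 97 3B 2A.
Big-endian: lowest address holds the most-significant byte.
The bytes are already most-significant first: 0x19973B2A.

0x19973B2A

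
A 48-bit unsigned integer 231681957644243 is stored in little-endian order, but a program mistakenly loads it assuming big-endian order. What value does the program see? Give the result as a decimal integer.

232305279416018

231681957644243 in 48-bit hexadecimal is 0xD2B6A8C947D3.
Stored little-endian, the bytes at ascending addresses are D3 47 C9 A8 B6 D2.
Read back as big-endian, the last byte is least significant, giving 0xD347C9A8B6D2.
0xD347C9A8B6D2 = 232305279416018.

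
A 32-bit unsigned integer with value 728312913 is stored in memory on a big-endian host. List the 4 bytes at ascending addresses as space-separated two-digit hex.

728312913 in hexadecimal, padded to 32 bits, is 0x2B692C51.
Split into bytes (most-significant first): 2B 69 2C 51.
Big-endian: lowest address holds the most-significant byte.
So the memory order matches the most-significant-first order: 2B 69 2C 51.

2B 69 2C 51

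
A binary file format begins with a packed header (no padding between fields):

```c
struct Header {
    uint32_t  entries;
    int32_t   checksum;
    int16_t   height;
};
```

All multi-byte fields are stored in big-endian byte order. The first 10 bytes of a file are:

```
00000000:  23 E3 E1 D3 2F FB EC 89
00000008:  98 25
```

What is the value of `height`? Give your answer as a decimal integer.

-26587

`height` follows `entries` (4 B), `checksum` (4 B), so it starts at offset 4 + 4 = 8 and occupies 2 bytes.
Bytes at offsets 8..9: 98 25.
Big-endian stores the most-significant byte at the lowest address.
The bytes are already most-significant first: 0x9825.
Top bit is set, so as a signed 16-bit value this is 0x9825 − 2^16 = -26587.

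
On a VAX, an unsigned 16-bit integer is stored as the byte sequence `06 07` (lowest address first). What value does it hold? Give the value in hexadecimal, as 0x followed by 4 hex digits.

0x0706

Little-endian stores the least-significant byte at the lowest address.
Reassemble most-significant byte first: 07 06 → 0x0706.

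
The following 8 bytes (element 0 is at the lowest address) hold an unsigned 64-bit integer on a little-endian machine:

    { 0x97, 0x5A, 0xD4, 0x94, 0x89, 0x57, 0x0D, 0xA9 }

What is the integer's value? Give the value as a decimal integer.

12181488815526140567

Little-endian: lowest address holds the least-significant byte.
Reassemble most-significant byte first: A9 0D 57 89 94 D4 5A 97 → 0xA90D578994D45A97.
0xA90D578994D45A97 = 12181488815526140567.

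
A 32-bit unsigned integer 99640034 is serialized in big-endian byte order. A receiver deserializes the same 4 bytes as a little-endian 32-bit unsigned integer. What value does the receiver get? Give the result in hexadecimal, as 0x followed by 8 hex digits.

99640034 in 32-bit hexadecimal is 0x05F062E2.
Stored big-endian, the bytes at ascending addresses are 05 F0 62 E2.
Read back as little-endian, the first byte is least significant, giving 0xE262F005.

0xE262F005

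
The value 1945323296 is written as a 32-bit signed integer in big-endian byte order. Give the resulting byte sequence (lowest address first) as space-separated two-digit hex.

73 F3 47 20

1945323296 in hexadecimal, padded to 32 bits, is 0x73F34720.
Split into bytes (most-significant first): 73 F3 47 20.
Big-endian: lowest address holds the most-significant byte.
So the memory order matches the most-significant-first order: 73 F3 47 20.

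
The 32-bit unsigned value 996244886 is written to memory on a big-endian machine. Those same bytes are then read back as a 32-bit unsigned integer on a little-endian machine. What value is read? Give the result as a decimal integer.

2524799291

996244886 in 32-bit hexadecimal is 0x3B617D96.
Stored big-endian, the bytes at ascending addresses are 3B 61 7D 96.
Read back as little-endian, the first byte is least significant, giving 0x967D613B.
0x967D613B = 2524799291.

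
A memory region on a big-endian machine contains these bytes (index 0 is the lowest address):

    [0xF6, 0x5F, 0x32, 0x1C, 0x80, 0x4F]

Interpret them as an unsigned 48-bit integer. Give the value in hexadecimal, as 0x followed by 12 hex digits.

Big-endian stores the most-significant byte at the lowest address.
The bytes are already most-significant first: 0xF65F321C804F.

0xF65F321C804F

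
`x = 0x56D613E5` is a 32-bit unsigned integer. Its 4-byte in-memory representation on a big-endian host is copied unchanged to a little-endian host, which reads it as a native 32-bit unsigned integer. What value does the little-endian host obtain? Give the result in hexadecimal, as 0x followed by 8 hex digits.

0xE513D656

Stored big-endian, the bytes at ascending addresses are 56 D6 13 E5.
Read back as little-endian, the first byte is least significant, giving 0xE513D656.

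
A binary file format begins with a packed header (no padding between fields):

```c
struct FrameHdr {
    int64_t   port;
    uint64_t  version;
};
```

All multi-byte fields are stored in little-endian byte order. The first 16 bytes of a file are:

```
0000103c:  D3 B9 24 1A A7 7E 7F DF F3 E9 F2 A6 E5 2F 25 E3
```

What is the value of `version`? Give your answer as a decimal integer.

`version` follows `port` (8 bytes), so it starts at byte offset 8 and occupies 8 bytes.
Bytes at offsets 8..15: F3 E9 F2 A6 E5 2F 25 E3.
Little-endian: lowest address holds the least-significant byte.
Reassemble most-significant byte first: E3 25 2F E5 A6 F2 E9 F3 → 0xE3252FE5A6F2E9F3.
0xE3252FE5A6F2E9F3 = 16367541084142889459.

16367541084142889459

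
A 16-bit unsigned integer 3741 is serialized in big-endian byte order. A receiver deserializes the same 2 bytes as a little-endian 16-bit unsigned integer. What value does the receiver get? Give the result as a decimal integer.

40206

3741 in 16-bit hexadecimal is 0x0E9D.
Stored big-endian, the bytes at ascending addresses are 0E 9D.
Read back as little-endian, the first byte is least significant, giving 0x9D0E.
0x9D0E = 40206.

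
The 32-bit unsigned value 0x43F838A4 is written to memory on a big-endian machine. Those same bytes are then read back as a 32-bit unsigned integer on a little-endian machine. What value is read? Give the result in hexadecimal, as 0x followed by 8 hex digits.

0xA438F843

Stored big-endian, the bytes at ascending addresses are 43 F8 38 A4.
Read back as little-endian, the first byte is least significant, giving 0xA438F843.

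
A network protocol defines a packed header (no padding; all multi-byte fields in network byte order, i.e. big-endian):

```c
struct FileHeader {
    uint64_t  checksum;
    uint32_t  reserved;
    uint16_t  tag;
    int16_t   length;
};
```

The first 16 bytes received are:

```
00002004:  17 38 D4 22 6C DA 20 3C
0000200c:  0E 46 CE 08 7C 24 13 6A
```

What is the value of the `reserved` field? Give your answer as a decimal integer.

239521288

`reserved` follows `checksum` (8 bytes), so it starts at byte offset 8 and occupies 4 bytes.
Bytes at offsets 8..11: 0E 46 CE 08.
Big-endian stores the most-significant byte at the lowest address.
The bytes are already most-significant first: 0x0E46CE08.
0x0E46CE08 = 239521288.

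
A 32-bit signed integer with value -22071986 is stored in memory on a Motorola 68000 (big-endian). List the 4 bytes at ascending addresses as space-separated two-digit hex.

Two's complement of -22071986 in 32 bits: 22071986 = 0x0150CAB2; invert → 0xFEAF354D; add 1 → 0xFEAF354E.
Split into bytes (most-significant first): FE AF 35 4E.
Big-endian: lowest address holds the most-significant byte.
So the memory order matches the most-significant-first order: FE AF 35 4E.

FE AF 35 4E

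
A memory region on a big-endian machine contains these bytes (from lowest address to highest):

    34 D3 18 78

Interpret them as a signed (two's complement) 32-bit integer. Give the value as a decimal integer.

886249592

In big-endian order the high byte comes first in memory.
The bytes are already most-significant first: 0x34D31878.
0x34D31878 = 886249592.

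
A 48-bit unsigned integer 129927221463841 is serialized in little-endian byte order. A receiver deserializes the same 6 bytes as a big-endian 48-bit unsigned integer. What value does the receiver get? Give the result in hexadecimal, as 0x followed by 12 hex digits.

0x21CBE1092B76

129927221463841 in 48-bit hexadecimal is 0x762B09E1CB21.
Stored little-endian, the bytes at ascending addresses are 21 CB E1 09 2B 76.
Read back as big-endian, the last byte is least significant, giving 0x21CBE1092B76.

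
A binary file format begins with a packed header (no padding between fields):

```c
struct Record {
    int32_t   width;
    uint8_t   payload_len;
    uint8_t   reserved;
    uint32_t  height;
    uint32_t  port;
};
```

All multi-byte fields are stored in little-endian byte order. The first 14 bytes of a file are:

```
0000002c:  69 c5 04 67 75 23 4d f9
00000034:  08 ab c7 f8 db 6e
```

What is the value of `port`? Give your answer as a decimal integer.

1859909831

`port` follows `width` (4 B), `payload_len` (1 B), `reserved` (1 B), `height` (4 B), so it starts at offset 4 + 1 + 1 + 4 = 10 and occupies 4 bytes.
Bytes at offsets 10..13: C7 F8 DB 6E.
Little-endian: lowest address holds the least-significant byte.
Reassemble most-significant byte first: 6E DB F8 C7 → 0x6EDBF8C7.
0x6EDBF8C7 = 1859909831.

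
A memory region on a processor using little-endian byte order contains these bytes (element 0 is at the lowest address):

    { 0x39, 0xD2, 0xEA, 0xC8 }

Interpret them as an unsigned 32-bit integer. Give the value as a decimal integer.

3370832441

Little-endian stores the least-significant byte at the lowest address.
Reassemble most-significant byte first: C8 EA D2 39 → 0xC8EAD239.
0xC8EAD239 = 3370832441.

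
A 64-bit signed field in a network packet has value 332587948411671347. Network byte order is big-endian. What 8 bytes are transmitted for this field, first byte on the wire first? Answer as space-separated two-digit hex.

04 9D 96 FA 19 A7 53 33

332587948411671347 in hexadecimal, padded to 64 bits, is 0x049D96FA19A75333.
Split into bytes (most-significant first): 04 9D 96 FA 19 A7 53 33.
Big-endian: lowest address holds the most-significant byte.
So the memory order matches the most-significant-first order: 04 9D 96 FA 19 A7 53 33.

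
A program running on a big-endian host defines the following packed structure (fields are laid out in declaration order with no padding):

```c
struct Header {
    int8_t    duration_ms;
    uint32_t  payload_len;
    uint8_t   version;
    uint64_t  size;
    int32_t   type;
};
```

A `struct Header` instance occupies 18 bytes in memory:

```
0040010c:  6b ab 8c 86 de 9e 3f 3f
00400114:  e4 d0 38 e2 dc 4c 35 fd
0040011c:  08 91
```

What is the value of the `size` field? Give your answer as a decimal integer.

`size` follows `duration_ms` (1 B), `payload_len` (4 B), `version` (1 B), so it starts at offset 1 + 4 + 1 = 6 and occupies 8 bytes.
Bytes at offsets 6..13: 3F 3F E4 D0 38 E2 DC 4C.
Big-endian stores the most-significant byte at the lowest address.
The bytes are already most-significant first: 0x3F3FE4D038E2DC4C.
0x3F3FE4D038E2DC4C = 4557612930880953420.

4557612930880953420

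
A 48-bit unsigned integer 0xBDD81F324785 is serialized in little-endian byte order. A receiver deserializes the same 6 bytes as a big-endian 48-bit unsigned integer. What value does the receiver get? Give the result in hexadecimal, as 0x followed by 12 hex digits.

Stored little-endian, the bytes at ascending addresses are 85 47 32 1F D8 BD.
Read back as big-endian, the last byte is least significant, giving 0x8547321FD8BD.

0x8547321FD8BD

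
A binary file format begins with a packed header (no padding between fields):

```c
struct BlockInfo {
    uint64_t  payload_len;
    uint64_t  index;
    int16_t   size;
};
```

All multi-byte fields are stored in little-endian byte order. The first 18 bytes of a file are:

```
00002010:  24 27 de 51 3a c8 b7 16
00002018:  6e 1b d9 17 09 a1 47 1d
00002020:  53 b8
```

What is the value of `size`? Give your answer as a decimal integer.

-18349

`size` follows `payload_len` (8 B), `index` (8 B), so it starts at offset 8 + 8 = 16 and occupies 2 bytes.
Bytes at offsets 16..17: 53 B8.
Little-endian stores the least-significant byte at the lowest address.
Reassemble most-significant byte first: B8 53 → 0xB853.
Top bit is set, so as a signed 16-bit value this is 0xB853 − 2^16 = -18349.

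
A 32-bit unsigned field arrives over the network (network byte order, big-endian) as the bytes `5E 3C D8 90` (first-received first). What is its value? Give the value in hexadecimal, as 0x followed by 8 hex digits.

0x5E3CD890

Big-endian: lowest address holds the most-significant byte.
The bytes are already most-significant first: 0x5E3CD890.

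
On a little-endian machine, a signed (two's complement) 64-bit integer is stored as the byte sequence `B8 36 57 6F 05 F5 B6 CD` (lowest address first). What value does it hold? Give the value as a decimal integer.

Little-endian stores the least-significant byte at the lowest address.
Reassemble most-significant byte first: CD B6 F5 05 6F 57 36 B8 → 0xCDB6F5056F5736B8.
Top bit is set, so as a signed 64-bit value this is 0xCDB6F5056F5736B8 − 2^64 = -3623439446481357128.

-3623439446481357128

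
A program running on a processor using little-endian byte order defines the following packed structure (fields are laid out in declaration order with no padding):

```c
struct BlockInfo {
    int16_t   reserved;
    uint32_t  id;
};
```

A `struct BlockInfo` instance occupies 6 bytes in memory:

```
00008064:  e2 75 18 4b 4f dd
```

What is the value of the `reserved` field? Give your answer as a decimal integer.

30178

`reserved` is the first field, at byte offset 0, occupying 2 bytes.
Bytes at offsets 0..1: E2 75.
Little-endian: lowest address holds the least-significant byte.
Reassemble most-significant byte first: 75 E2 → 0x75E2.
0x75E2 = 30178.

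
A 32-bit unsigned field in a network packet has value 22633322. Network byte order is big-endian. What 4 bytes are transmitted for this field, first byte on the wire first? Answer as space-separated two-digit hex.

22633322 in hexadecimal, padded to 32 bits, is 0x01595B6A.
Split into bytes (most-significant first): 01 59 5B 6A.
Big-endian: lowest address holds the most-significant byte.
So the memory order matches the most-significant-first order: 01 59 5B 6A.

01 59 5B 6A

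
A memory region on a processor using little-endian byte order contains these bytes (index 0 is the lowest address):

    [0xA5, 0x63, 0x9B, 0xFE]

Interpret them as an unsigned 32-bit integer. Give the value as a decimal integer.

In little-endian order the low byte comes first in memory.
Reassemble most-significant byte first: FE 9B 63 A5 → 0xFE9B63A5.
0xFE9B63A5 = 4271596453.

4271596453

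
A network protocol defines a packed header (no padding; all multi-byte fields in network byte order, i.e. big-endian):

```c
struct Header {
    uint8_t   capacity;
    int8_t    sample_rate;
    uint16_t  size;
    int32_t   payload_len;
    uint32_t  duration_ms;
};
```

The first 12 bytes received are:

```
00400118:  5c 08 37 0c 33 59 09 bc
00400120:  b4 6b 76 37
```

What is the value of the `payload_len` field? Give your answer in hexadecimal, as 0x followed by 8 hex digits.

`payload_len` follows `capacity` (1 B), `sample_rate` (1 B), `size` (2 B), so it starts at offset 1 + 1 + 2 = 4 and occupies 4 bytes.
Bytes at offsets 4..7: 33 59 09 BC.
In big-endian order the high byte comes first in memory.
The bytes are already most-significant first: 0x335909BC.

0x335909BC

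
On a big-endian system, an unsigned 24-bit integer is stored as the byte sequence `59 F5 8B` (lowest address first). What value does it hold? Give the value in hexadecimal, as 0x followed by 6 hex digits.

Big-endian stores the most-significant byte at the lowest address.
The bytes are already most-significant first: 0x59F58B.

0x59F58B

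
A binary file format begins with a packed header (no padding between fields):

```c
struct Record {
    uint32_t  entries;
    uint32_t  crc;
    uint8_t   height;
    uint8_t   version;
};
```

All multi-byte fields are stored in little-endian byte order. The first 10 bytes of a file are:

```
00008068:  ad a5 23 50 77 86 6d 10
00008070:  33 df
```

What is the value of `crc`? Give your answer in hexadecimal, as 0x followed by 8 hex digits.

`crc` follows `entries` (4 bytes), so it starts at byte offset 4 and occupies 4 bytes.
Bytes at offsets 4..7: 77 86 6D 10.
Little-endian stores the least-significant byte at the lowest address.
Reassemble most-significant byte first: 10 6D 86 77 → 0x106D8677.

0x106D8677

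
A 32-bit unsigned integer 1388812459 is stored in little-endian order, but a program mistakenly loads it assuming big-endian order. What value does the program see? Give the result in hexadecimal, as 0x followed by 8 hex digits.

1388812459 in 32-bit hexadecimal is 0x52C798AB.
Stored little-endian, the bytes at ascending addresses are AB 98 C7 52.
Read back as big-endian, the last byte is least significant, giving 0xAB98C752.

0xAB98C752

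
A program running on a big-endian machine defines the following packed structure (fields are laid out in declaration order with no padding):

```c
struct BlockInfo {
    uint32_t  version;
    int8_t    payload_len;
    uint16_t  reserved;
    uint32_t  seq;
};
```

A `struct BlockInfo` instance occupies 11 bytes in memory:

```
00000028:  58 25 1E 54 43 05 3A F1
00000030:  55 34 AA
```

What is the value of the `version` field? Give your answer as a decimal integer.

`version` is the first field, at byte offset 0, occupying 4 bytes.
Bytes at offsets 0..3: 58 25 1E 54.
Big-endian stores the most-significant byte at the lowest address.
The bytes are already most-significant first: 0x58251E54.
0x58251E54 = 1478827604.

1478827604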